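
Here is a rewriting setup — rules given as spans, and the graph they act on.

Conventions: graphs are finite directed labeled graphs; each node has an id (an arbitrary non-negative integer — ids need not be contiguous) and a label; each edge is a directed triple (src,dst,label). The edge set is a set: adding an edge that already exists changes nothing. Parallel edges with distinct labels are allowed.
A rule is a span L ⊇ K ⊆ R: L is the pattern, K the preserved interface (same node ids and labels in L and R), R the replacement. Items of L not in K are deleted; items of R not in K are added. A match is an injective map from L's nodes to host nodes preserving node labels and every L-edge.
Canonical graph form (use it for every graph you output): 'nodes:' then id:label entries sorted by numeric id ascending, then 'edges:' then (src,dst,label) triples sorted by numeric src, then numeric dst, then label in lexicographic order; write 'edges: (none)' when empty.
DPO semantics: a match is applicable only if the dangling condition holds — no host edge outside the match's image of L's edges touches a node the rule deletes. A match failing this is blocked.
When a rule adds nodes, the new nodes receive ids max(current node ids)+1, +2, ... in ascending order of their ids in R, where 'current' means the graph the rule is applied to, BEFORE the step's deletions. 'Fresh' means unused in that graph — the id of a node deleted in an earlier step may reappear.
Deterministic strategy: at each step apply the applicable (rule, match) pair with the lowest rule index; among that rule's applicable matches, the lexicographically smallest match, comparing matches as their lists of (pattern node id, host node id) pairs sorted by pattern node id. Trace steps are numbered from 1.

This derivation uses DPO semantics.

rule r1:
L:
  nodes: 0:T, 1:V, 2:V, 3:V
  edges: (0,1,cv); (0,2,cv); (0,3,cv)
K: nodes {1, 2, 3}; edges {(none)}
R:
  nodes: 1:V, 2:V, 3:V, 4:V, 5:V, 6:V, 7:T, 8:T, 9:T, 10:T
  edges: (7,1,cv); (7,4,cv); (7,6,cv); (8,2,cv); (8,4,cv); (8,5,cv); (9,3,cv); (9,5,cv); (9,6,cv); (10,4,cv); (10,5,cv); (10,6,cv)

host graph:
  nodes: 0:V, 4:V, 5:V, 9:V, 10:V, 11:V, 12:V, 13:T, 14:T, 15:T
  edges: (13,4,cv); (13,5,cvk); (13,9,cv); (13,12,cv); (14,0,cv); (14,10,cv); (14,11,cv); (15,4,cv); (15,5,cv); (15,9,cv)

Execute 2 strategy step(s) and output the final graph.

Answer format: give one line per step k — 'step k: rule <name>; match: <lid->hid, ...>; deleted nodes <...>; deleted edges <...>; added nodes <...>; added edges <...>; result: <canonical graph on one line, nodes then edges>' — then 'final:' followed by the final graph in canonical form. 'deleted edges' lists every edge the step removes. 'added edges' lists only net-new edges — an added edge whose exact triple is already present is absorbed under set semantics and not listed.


step 1: rule r1; match: 0->14, 1->0, 2->10, 3->11; deleted nodes 14; deleted edges (14,0,cv); (14,10,cv); (14,11,cv); added nodes 16, 17, 18, 19, 20, 21, 22; added edges (19,0,cv); (19,16,cv); (19,18,cv); (20,10,cv); (20,16,cv); (20,17,cv); (21,11,cv); (21,17,cv); (21,18,cv); (22,16,cv); (22,17,cv); (22,18,cv); result: nodes: 0:V, 4:V, 5:V, 9:V, 10:V, 11:V, 12:V, 13:T, 15:T, 16:V, 17:V, 18:V, 19:T, 20:T, 21:T, 22:T edges: (13,4,cv); (13,5,cvk); (13,9,cv); (13,12,cv); (15,4,cv); (15,5,cv); (15,9,cv); (19,0,cv); (19,16,cv); (19,18,cv); (20,10,cv); (20,16,cv); (20,17,cv); (21,11,cv); (21,17,cv); (21,18,cv); (22,16,cv); (22,17,cv); (22,18,cv)
step 2: rule r1; match: 0->15, 1->4, 2->5, 3->9; deleted nodes 15; deleted edges (15,4,cv); (15,5,cv); (15,9,cv); added nodes 23, 24, 25, 26, 27, 28, 29; added edges (26,4,cv); (26,23,cv); (26,25,cv); (27,5,cv); (27,23,cv); (27,24,cv); (28,9,cv); (28,24,cv); (28,25,cv); (29,23,cv); (29,24,cv); (29,25,cv); result: nodes: 0:V, 4:V, 5:V, 9:V, 10:V, 11:V, 12:V, 13:T, 16:V, 17:V, 18:V, 19:T, 20:T, 21:T, 22:T, 23:V, 24:V, 25:V, 26:T, 27:T, 28:T, 29:T edges: (13,4,cv); (13,5,cvk); (13,9,cv); (13,12,cv); (19,0,cv); (19,16,cv); (19,18,cv); (20,10,cv); (20,16,cv); (20,17,cv); (21,11,cv); (21,17,cv); (21,18,cv); (22,16,cv); (22,17,cv); (22,18,cv); (26,4,cv); (26,23,cv); (26,25,cv); (27,5,cv); (27,23,cv); (27,24,cv); (28,9,cv); (28,24,cv); (28,25,cv); (29,23,cv); (29,24,cv); (29,25,cv)
final:
nodes: 0:V, 4:V, 5:V, 9:V, 10:V, 11:V, 12:V, 13:T, 16:V, 17:V, 18:V, 19:T, 20:T, 21:T, 22:T, 23:V, 24:V, 25:V, 26:T, 27:T, 28:T, 29:T
edges: (13,4,cv); (13,5,cvk); (13,9,cv); (13,12,cv); (19,0,cv); (19,16,cv); (19,18,cv); (20,10,cv); (20,16,cv); (20,17,cv); (21,11,cv); (21,17,cv); (21,18,cv); (22,16,cv); (22,17,cv); (22,18,cv); (26,4,cv); (26,23,cv); (26,25,cv); (27,5,cv); (27,23,cv); (27,24,cv); (28,9,cv); (28,24,cv); (28,25,cv); (29,23,cv); (29,24,cv); (29,25,cv)


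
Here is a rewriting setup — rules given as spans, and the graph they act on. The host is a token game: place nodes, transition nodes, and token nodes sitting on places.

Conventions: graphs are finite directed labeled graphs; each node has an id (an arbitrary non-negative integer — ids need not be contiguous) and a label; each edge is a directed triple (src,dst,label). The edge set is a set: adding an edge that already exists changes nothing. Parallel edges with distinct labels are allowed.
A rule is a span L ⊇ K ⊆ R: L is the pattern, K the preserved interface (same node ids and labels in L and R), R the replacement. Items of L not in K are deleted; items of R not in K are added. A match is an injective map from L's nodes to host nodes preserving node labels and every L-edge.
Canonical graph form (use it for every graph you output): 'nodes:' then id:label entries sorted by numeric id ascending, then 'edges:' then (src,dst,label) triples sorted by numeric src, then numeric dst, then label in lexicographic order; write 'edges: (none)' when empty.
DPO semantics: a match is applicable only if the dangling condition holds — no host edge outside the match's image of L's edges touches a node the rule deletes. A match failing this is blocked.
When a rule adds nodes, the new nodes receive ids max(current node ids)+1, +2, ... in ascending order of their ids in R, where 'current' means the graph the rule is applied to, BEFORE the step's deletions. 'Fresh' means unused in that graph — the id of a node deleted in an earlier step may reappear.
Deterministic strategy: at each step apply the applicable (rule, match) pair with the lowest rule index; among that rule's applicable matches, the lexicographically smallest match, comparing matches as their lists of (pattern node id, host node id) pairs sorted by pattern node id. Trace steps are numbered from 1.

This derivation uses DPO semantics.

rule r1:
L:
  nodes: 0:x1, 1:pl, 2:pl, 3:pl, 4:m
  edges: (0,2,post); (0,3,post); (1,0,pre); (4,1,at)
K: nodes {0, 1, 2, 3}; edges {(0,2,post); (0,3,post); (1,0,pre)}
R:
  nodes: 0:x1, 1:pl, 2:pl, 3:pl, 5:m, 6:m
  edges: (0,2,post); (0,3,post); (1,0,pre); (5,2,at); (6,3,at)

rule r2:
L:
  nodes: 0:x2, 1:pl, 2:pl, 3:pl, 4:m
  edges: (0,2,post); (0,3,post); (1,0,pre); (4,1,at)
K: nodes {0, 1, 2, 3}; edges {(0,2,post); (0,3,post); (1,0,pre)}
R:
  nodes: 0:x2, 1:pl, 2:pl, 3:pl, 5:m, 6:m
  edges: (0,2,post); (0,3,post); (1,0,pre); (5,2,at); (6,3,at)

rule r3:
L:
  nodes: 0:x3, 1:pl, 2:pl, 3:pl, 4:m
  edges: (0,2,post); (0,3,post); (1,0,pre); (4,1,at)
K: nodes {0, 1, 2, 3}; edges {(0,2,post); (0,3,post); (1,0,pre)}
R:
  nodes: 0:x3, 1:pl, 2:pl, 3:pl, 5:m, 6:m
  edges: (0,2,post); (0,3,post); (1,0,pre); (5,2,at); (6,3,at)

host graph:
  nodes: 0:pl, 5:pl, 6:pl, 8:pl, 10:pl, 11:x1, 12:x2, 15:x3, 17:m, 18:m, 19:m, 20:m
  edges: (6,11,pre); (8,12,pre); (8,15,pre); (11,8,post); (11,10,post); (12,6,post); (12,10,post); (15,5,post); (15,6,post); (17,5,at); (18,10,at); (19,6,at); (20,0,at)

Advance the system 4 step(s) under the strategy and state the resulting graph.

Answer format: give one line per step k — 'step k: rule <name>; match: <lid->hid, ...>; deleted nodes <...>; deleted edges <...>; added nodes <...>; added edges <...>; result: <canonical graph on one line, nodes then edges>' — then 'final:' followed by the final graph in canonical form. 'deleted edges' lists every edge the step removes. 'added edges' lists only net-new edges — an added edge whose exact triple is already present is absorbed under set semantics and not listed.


step 1: rule r1; match: 0->11, 1->6, 2->8, 3->10, 4->19; deleted nodes 19; deleted edges (19,6,at); added nodes 21, 22; added edges (21,8,at); (22,10,at); result: nodes: 0:pl, 5:pl, 6:pl, 8:pl, 10:pl, 11:x1, 12:x2, 15:x3, 17:m, 18:m, 20:m, 21:m, 22:m edges: (6,11,pre); (8,12,pre); (8,15,pre); (11,8,post); (11,10,post); (12,6,post); (12,10,post); (15,5,post); (15,6,post); (17,5,at); (18,10,at); (20,0,at); (21,8,at); (22,10,at)
step 2: rule r2; match: 0->12, 1->8, 2->6, 3->10, 4->21; deleted nodes 21; deleted edges (21,8,at); added nodes 23, 24; added edges (23,6,at); (24,10,at); result: nodes: 0:pl, 5:pl, 6:pl, 8:pl, 10:pl, 11:x1, 12:x2, 15:x3, 17:m, 18:m, 20:m, 22:m, 23:m, 24:m edges: (6,11,pre); (8,12,pre); (8,15,pre); (11,8,post); (11,10,post); (12,6,post); (12,10,post); (15,5,post); (15,6,post); (17,5,at); (18,10,at); (20,0,at); (22,10,at); (23,6,at); (24,10,at)
step 3: rule r1; match: 0->11, 1->6, 2->8, 3->10, 4->23; deleted nodes 23; deleted edges (23,6,at); added nodes 25, 26; added edges (25,8,at); (26,10,at); result: nodes: 0:pl, 5:pl, 6:pl, 8:pl, 10:pl, 11:x1, 12:x2, 15:x3, 17:m, 18:m, 20:m, 22:m, 24:m, 25:m, 26:m edges: (6,11,pre); (8,12,pre); (8,15,pre); (11,8,post); (11,10,post); (12,6,post); (12,10,post); (15,5,post); (15,6,post); (17,5,at); (18,10,at); (20,0,at); (22,10,at); (24,10,at); (25,8,at); (26,10,at)
step 4: rule r2; match: 0->12, 1->8, 2->6, 3->10, 4->25; deleted nodes 25; deleted edges (25,8,at); added nodes 27, 28; added edges (27,6,at); (28,10,at); result: nodes: 0:pl, 5:pl, 6:pl, 8:pl, 10:pl, 11:x1, 12:x2, 15:x3, 17:m, 18:m, 20:m, 22:m, 24:m, 26:m, 27:m, 28:m edges: (6,11,pre); (8,12,pre); (8,15,pre); (11,8,post); (11,10,post); (12,6,post); (12,10,post); (15,5,post); (15,6,post); (17,5,at); (18,10,at); (20,0,at); (22,10,at); (24,10,at); (26,10,at); (27,6,at); (28,10,at)
final:
nodes: 0:pl, 5:pl, 6:pl, 8:pl, 10:pl, 11:x1, 12:x2, 15:x3, 17:m, 18:m, 20:m, 22:m, 24:m, 26:m, 27:m, 28:m
edges: (6,11,pre); (8,12,pre); (8,15,pre); (11,8,post); (11,10,post); (12,6,post); (12,10,post); (15,5,post); (15,6,post); (17,5,at); (18,10,at); (20,0,at); (22,10,at); (24,10,at); (26,10,at); (27,6,at); (28,10,at)


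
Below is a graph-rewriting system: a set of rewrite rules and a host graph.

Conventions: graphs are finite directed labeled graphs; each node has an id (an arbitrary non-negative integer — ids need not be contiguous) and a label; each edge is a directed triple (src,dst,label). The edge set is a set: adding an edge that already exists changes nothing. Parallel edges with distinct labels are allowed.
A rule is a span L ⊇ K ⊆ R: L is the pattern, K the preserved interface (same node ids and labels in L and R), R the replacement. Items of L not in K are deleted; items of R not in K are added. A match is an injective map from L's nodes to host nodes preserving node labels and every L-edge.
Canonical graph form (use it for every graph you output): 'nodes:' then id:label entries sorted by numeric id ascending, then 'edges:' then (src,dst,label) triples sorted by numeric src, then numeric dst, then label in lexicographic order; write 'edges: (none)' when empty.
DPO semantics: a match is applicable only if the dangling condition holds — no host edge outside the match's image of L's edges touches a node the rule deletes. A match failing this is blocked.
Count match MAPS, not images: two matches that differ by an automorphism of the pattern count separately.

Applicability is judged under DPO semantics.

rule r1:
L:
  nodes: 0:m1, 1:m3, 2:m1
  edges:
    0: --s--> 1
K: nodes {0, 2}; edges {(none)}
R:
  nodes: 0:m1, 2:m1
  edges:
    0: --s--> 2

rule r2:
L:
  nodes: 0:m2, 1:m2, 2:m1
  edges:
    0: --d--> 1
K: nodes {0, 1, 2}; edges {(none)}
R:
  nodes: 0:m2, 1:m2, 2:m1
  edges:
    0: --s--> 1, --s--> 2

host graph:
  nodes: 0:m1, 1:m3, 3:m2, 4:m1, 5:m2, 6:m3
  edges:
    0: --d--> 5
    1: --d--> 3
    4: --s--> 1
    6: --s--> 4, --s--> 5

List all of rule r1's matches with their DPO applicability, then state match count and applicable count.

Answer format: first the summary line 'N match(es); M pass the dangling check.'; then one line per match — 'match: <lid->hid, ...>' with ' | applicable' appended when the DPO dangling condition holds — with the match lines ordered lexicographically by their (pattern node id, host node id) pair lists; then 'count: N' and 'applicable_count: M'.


1 match(es); 0 pass the dangling check.
match: 0->4, 1->1, 2->0
count: 1
applicable_count: 0


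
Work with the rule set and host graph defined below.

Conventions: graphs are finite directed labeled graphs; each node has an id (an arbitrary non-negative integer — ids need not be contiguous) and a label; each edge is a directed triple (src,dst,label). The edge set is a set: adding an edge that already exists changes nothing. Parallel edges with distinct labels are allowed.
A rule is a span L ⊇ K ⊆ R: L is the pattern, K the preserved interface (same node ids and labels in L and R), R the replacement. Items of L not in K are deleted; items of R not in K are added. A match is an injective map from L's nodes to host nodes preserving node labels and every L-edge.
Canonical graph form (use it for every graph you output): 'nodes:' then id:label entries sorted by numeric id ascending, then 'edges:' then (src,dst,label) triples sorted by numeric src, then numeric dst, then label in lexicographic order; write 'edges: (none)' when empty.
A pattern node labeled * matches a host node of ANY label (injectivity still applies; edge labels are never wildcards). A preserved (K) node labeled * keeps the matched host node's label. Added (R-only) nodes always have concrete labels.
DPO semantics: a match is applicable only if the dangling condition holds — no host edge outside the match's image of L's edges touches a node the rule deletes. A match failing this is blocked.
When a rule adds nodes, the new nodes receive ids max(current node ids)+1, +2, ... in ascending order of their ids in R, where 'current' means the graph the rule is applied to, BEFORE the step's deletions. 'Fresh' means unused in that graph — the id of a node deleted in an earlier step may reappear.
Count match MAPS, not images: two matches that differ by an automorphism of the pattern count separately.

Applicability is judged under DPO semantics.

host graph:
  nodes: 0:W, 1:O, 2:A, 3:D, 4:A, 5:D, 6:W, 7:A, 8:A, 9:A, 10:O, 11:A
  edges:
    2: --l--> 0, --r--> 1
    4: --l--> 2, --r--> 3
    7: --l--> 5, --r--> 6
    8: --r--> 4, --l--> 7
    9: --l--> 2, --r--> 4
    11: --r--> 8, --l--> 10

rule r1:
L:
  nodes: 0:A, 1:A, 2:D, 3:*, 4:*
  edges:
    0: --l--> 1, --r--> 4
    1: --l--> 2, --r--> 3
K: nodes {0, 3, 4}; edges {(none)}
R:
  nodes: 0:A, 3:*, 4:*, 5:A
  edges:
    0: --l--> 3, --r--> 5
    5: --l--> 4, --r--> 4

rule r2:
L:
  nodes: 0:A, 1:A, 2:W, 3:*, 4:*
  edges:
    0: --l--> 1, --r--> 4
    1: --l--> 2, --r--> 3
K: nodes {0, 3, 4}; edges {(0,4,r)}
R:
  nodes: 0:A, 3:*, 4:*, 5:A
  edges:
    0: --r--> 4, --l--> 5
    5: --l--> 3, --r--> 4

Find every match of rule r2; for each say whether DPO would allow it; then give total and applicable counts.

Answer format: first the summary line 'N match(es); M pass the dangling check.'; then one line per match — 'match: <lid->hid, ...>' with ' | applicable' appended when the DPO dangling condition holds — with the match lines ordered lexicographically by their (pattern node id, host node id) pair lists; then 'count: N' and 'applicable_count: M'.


2 match(es); 0 pass the dangling check.
match: 0->4, 1->2, 2->0, 3->1, 4->3
match: 0->9, 1->2, 2->0, 3->1, 4->4
count: 2
applicable_count: 0


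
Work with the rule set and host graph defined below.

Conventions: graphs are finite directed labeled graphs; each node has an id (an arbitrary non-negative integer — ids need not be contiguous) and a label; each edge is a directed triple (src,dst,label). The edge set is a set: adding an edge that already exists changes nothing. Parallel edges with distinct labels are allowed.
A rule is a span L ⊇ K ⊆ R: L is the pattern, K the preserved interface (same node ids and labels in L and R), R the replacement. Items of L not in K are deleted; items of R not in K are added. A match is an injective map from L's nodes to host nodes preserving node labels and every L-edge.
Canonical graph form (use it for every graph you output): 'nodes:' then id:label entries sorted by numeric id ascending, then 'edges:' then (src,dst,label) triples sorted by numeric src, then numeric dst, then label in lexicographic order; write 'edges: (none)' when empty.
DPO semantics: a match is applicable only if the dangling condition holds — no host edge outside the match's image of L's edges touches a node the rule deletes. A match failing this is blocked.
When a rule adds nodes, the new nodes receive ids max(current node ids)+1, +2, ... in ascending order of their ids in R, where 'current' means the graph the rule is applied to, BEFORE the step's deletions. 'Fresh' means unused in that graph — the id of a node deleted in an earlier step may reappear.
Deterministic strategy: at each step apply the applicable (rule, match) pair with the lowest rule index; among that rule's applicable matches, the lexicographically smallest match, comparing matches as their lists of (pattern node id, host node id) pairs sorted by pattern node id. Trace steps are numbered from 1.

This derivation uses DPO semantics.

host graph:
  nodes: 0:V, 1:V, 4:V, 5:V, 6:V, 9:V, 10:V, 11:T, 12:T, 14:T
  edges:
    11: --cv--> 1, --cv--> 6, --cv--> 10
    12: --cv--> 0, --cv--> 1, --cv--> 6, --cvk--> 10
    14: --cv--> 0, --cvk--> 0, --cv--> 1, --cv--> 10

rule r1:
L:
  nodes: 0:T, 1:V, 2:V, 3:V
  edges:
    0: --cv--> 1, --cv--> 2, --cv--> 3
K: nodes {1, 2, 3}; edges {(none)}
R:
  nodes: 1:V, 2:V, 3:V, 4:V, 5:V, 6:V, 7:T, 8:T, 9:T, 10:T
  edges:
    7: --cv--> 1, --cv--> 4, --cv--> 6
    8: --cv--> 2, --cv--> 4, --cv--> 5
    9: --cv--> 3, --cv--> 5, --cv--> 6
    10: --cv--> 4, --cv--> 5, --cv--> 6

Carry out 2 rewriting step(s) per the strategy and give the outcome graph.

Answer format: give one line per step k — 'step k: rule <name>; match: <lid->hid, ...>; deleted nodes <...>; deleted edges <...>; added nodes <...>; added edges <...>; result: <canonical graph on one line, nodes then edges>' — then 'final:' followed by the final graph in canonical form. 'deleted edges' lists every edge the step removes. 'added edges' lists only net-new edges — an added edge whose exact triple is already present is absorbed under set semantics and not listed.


step 1: rule r1; match: 0->11, 1->1, 2->6, 3->10; deleted nodes 11; deleted edges (11,1,cv); (11,6,cv); (11,10,cv); added nodes 15, 16, 17, 18, 19, 20, 21; added edges (18,1,cv); (18,15,cv); (18,17,cv); (19,6,cv); (19,15,cv); (19,16,cv); (20,10,cv); (20,16,cv); (20,17,cv); (21,15,cv); (21,16,cv); (21,17,cv); result: nodes: 0:V, 1:V, 4:V, 5:V, 6:V, 9:V, 10:V, 12:T, 14:T, 15:V, 16:V, 17:V, 18:T, 19:T, 20:T, 21:T edges: (12,0,cv); (12,1,cv); (12,6,cv); (12,10,cvk); (14,0,cv); (14,0,cvk); (14,1,cv); (14,10,cv); (18,1,cv); (18,15,cv); (18,17,cv); (19,6,cv); (19,15,cv); (19,16,cv); (20,10,cv); (20,16,cv); (20,17,cv); (21,15,cv); (21,16,cv); (21,17,cv)
step 2: rule r1; match: 0->18, 1->1, 2->15, 3->17; deleted nodes 18; deleted edges (18,1,cv); (18,15,cv); (18,17,cv); added nodes 22, 23, 24, 25, 26, 27, 28; added edges (25,1,cv); (25,22,cv); (25,24,cv); (26,15,cv); (26,22,cv); (26,23,cv); (27,17,cv); (27,23,cv); (27,24,cv); (28,22,cv); (28,23,cv); (28,24,cv); result: nodes: 0:V, 1:V, 4:V, 5:V, 6:V, 9:V, 10:V, 12:T, 14:T, 15:V, 16:V, 17:V, 19:T, 20:T, 21:T, 22:V, 23:V, 24:V, 25:T, 26:T, 27:T, 28:T edges: (12,0,cv); (12,1,cv); (12,6,cv); (12,10,cvk); (14,0,cv); (14,0,cvk); (14,1,cv); (14,10,cv); (19,6,cv); (19,15,cv); (19,16,cv); (20,10,cv); (20,16,cv); (20,17,cv); (21,15,cv); (21,16,cv); (21,17,cv); (25,1,cv); (25,22,cv); (25,24,cv); (26,15,cv); (26,22,cv); (26,23,cv); (27,17,cv); (27,23,cv); (27,24,cv); (28,22,cv); (28,23,cv); (28,24,cv)
final:
nodes: 0:V, 1:V, 4:V, 5:V, 6:V, 9:V, 10:V, 12:T, 14:T, 15:V, 16:V, 17:V, 19:T, 20:T, 21:T, 22:V, 23:V, 24:V, 25:T, 26:T, 27:T, 28:T
edges: (12,0,cv); (12,1,cv); (12,6,cv); (12,10,cvk); (14,0,cv); (14,0,cvk); (14,1,cv); (14,10,cv); (19,6,cv); (19,15,cv); (19,16,cv); (20,10,cv); (20,16,cv); (20,17,cv); (21,15,cv); (21,16,cv); (21,17,cv); (25,1,cv); (25,22,cv); (25,24,cv); (26,15,cv); (26,22,cv); (26,23,cv); (27,17,cv); (27,23,cv); (27,24,cv); (28,22,cv); (28,23,cv); (28,24,cv)


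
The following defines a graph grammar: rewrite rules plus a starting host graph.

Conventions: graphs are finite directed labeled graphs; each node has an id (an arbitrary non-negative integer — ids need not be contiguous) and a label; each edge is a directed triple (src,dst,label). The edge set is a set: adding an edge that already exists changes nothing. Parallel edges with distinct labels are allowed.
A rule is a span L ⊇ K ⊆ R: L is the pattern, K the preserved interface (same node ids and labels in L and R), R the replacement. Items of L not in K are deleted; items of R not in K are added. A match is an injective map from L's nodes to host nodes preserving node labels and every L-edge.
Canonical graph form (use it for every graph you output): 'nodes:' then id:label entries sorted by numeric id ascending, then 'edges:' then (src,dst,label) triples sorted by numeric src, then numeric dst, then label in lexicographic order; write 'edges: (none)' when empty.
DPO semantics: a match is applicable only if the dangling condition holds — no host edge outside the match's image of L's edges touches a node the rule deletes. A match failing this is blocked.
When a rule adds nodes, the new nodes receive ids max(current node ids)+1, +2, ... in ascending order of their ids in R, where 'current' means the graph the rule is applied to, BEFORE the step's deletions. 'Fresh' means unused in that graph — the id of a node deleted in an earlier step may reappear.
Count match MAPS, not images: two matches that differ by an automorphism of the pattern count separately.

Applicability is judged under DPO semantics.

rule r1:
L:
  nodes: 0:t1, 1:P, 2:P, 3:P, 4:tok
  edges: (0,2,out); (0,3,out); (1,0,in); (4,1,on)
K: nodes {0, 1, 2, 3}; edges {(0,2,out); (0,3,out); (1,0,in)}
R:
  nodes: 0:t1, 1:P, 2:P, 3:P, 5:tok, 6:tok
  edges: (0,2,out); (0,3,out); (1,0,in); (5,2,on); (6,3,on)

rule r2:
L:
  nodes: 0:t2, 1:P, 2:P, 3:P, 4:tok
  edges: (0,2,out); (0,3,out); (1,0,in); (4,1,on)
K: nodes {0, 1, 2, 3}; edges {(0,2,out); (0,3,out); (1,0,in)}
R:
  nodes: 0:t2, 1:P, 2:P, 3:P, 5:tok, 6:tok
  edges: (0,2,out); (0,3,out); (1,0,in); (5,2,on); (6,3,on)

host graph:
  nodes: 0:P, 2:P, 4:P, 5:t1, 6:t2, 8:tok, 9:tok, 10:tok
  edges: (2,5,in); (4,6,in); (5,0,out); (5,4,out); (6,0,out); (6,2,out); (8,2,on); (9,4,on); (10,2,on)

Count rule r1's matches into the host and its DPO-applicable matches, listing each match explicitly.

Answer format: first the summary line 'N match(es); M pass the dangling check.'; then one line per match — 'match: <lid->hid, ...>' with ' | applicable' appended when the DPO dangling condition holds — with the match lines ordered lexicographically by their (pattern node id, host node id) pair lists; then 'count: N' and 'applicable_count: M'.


4 match(es); 4 pass the dangling check.
match: 0->5, 1->2, 2->0, 3->4, 4->8 | applicable
match: 0->5, 1->2, 2->0, 3->4, 4->10 | applicable
match: 0->5, 1->2, 2->4, 3->0, 4->8 | applicable
match: 0->5, 1->2, 2->4, 3->0, 4->10 | applicable
count: 4
applicable_count: 4


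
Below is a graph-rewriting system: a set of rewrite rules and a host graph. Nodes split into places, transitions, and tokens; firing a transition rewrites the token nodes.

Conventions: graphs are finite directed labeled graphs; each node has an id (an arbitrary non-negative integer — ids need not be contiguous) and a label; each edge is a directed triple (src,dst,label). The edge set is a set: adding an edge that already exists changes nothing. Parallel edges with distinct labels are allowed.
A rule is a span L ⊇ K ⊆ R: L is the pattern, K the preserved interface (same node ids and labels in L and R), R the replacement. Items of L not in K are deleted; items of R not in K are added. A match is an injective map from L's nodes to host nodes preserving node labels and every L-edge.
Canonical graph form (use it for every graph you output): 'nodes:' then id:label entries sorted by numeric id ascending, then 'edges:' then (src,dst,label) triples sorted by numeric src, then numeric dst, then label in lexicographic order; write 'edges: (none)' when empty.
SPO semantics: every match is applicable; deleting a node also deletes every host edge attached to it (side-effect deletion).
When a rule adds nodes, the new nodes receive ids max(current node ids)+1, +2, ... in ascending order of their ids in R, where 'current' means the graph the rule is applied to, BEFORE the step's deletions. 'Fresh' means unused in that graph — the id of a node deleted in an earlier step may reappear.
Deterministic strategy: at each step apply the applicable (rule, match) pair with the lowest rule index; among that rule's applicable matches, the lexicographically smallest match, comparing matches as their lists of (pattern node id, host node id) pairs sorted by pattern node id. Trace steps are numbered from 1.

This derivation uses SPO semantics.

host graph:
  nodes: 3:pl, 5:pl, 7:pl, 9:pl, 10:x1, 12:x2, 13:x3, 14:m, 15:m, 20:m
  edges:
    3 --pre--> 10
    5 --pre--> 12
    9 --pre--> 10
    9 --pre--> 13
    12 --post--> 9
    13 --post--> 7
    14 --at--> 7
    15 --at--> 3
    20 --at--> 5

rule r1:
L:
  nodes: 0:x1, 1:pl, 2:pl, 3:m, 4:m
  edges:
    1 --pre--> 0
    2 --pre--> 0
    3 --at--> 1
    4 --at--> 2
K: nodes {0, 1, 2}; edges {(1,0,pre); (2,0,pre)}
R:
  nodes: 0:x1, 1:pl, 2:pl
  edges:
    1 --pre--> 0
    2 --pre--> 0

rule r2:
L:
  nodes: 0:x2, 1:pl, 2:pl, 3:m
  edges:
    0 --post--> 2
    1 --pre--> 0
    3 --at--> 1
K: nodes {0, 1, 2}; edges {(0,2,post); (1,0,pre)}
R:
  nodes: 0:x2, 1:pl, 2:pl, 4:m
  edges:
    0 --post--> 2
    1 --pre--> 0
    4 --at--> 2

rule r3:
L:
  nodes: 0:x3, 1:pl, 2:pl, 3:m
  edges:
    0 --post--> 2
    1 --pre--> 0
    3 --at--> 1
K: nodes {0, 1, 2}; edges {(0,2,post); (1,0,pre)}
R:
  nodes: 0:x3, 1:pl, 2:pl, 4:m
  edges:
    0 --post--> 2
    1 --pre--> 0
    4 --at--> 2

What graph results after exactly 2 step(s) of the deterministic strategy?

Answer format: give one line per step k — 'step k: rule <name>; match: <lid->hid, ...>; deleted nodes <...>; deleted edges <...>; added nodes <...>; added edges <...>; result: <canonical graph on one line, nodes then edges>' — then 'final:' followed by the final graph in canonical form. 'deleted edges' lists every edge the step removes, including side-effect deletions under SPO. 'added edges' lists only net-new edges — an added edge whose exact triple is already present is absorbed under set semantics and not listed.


step 1: rule r2; match: 0->12, 1->5, 2->9, 3->20; deleted nodes 20; deleted edges (20,5,at); added nodes 21; added edges (21,9,at); result: nodes: 3:pl, 5:pl, 7:pl, 9:pl, 10:x1, 12:x2, 13:x3, 14:m, 15:m, 21:m edges: (3,10,pre); (5,12,pre); (9,10,pre); (9,13,pre); (12,9,post); (13,7,post); (14,7,at); (15,3,at); (21,9,at)
step 2: rule r1; match: 0->10, 1->3, 2->9, 3->15, 4->21; deleted nodes 15, 21; deleted edges (15,3,at); (21,9,at); added nodes (none); added edges (none); result: nodes: 3:pl, 5:pl, 7:pl, 9:pl, 10:x1, 12:x2, 13:x3, 14:m edges: (3,10,pre); (5,12,pre); (9,10,pre); (9,13,pre); (12,9,post); (13,7,post); (14,7,at)
final:
nodes: 3:pl, 5:pl, 7:pl, 9:pl, 10:x1, 12:x2, 13:x3, 14:m
edges: (3,10,pre); (5,12,pre); (9,10,pre); (9,13,pre); (12,9,post); (13,7,post); (14,7,at)


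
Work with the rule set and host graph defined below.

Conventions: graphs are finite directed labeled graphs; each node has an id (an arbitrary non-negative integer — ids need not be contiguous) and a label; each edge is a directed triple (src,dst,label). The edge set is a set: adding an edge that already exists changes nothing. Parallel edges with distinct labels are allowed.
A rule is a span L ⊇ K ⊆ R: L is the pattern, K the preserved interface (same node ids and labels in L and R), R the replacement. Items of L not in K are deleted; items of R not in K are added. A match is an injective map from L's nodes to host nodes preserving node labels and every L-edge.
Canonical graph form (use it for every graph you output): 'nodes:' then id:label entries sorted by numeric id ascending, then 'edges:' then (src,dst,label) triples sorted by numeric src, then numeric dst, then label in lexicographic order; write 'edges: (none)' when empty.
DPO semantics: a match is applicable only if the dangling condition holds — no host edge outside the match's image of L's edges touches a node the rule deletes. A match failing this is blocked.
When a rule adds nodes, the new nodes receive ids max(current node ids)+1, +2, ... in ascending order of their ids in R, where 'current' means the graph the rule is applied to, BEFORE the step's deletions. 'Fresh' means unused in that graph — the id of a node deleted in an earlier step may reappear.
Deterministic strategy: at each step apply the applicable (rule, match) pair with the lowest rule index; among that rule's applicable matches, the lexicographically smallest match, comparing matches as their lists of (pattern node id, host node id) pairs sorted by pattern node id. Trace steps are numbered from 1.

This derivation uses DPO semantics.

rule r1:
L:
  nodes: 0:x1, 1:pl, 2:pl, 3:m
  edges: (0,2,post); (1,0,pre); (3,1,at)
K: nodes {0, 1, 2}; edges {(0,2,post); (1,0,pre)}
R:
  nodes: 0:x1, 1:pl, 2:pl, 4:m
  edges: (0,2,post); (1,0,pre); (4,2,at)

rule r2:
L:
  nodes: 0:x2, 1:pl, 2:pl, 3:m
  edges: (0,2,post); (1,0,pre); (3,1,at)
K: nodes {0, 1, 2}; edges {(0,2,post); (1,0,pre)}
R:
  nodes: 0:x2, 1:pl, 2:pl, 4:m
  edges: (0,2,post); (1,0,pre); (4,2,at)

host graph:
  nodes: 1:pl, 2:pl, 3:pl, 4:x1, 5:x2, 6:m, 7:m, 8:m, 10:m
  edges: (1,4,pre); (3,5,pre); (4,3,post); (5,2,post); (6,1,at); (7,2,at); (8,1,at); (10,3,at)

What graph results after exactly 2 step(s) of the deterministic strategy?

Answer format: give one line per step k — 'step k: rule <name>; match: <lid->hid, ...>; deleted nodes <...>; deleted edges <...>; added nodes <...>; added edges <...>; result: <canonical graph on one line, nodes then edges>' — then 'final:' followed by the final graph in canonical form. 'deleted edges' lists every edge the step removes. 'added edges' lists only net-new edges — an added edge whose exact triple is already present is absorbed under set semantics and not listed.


step 1: rule r1; match: 0->4, 1->1, 2->3, 3->6; deleted nodes 6; deleted edges (6,1,at); added nodes 11; added edges (11,3,at); result: nodes: 1:pl, 2:pl, 3:pl, 4:x1, 5:x2, 7:m, 8:m, 10:m, 11:m edges: (1,4,pre); (3,5,pre); (4,3,post); (5,2,post); (7,2,at); (8,1,at); (10,3,at); (11,3,at)
step 2: rule r1; match: 0->4, 1->1, 2->3, 3->8; deleted nodes 8; deleted edges (8,1,at); added nodes 12; added edges (12,3,at); result: nodes: 1:pl, 2:pl, 3:pl, 4:x1, 5:x2, 7:m, 10:m, 11:m, 12:m edges: (1,4,pre); (3,5,pre); (4,3,post); (5,2,post); (7,2,at); (10,3,at); (11,3,at); (12,3,at)
final:
nodes: 1:pl, 2:pl, 3:pl, 4:x1, 5:x2, 7:m, 10:m, 11:m, 12:m
edges: (1,4,pre); (3,5,pre); (4,3,post); (5,2,post); (7,2,at); (10,3,at); (11,3,at); (12,3,at)


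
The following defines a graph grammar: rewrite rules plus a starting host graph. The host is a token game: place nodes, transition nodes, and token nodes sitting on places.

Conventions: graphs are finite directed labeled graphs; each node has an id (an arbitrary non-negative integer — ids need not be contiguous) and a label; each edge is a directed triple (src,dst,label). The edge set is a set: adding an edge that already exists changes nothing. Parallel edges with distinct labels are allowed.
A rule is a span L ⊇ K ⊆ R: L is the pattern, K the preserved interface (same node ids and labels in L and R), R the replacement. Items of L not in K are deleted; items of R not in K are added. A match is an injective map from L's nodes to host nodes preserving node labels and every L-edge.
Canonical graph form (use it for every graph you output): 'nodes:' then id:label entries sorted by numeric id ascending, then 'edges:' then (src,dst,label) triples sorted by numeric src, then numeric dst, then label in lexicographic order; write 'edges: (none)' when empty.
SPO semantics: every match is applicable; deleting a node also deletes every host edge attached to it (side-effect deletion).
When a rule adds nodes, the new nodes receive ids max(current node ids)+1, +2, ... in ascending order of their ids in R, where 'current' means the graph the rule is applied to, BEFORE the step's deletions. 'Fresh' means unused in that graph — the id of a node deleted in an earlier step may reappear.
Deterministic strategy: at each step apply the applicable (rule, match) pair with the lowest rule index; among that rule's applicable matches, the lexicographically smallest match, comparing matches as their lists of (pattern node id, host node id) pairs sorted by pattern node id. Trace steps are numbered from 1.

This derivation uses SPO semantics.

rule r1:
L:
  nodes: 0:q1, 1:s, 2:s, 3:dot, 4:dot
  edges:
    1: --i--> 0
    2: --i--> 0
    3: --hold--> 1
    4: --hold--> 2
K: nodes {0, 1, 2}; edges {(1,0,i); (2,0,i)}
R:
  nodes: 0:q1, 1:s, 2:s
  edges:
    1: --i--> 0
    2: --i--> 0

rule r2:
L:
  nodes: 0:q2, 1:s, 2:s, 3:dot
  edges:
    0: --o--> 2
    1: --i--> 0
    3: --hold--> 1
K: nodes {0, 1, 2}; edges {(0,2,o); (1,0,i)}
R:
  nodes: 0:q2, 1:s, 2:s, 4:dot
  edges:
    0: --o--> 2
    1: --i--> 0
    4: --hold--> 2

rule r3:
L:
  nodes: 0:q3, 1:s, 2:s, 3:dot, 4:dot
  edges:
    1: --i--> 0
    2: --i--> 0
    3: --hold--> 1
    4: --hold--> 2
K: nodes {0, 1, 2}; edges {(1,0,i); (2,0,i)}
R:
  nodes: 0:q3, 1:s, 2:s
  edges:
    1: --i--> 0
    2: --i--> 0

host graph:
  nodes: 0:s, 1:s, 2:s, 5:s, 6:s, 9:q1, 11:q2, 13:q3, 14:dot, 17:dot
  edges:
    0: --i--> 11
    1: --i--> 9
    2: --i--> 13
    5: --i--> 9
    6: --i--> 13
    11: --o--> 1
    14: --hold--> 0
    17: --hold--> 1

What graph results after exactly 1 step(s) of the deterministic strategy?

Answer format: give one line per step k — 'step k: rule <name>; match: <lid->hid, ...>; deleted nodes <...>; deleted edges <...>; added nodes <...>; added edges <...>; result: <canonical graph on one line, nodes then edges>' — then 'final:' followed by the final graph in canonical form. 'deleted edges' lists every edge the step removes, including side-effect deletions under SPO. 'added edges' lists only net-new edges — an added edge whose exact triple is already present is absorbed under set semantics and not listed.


step 1: rule r2; match: 0->11, 1->0, 2->1, 3->14; deleted nodes 14; deleted edges (14,0,hold); added nodes 18; added edges (18,1,hold); result: nodes: 0:s, 1:s, 2:s, 5:s, 6:s, 9:q1, 11:q2, 13:q3, 17:dot, 18:dot edges: (0,11,i); (1,9,i); (2,13,i); (5,9,i); (6,13,i); (11,1,o); (17,1,hold); (18,1,hold)
final:
nodes: 0:s, 1:s, 2:s, 5:s, 6:s, 9:q1, 11:q2, 13:q3, 17:dot, 18:dot
edges: (0,11,i); (1,9,i); (2,13,i); (5,9,i); (6,13,i); (11,1,o); (17,1,hold); (18,1,hold)


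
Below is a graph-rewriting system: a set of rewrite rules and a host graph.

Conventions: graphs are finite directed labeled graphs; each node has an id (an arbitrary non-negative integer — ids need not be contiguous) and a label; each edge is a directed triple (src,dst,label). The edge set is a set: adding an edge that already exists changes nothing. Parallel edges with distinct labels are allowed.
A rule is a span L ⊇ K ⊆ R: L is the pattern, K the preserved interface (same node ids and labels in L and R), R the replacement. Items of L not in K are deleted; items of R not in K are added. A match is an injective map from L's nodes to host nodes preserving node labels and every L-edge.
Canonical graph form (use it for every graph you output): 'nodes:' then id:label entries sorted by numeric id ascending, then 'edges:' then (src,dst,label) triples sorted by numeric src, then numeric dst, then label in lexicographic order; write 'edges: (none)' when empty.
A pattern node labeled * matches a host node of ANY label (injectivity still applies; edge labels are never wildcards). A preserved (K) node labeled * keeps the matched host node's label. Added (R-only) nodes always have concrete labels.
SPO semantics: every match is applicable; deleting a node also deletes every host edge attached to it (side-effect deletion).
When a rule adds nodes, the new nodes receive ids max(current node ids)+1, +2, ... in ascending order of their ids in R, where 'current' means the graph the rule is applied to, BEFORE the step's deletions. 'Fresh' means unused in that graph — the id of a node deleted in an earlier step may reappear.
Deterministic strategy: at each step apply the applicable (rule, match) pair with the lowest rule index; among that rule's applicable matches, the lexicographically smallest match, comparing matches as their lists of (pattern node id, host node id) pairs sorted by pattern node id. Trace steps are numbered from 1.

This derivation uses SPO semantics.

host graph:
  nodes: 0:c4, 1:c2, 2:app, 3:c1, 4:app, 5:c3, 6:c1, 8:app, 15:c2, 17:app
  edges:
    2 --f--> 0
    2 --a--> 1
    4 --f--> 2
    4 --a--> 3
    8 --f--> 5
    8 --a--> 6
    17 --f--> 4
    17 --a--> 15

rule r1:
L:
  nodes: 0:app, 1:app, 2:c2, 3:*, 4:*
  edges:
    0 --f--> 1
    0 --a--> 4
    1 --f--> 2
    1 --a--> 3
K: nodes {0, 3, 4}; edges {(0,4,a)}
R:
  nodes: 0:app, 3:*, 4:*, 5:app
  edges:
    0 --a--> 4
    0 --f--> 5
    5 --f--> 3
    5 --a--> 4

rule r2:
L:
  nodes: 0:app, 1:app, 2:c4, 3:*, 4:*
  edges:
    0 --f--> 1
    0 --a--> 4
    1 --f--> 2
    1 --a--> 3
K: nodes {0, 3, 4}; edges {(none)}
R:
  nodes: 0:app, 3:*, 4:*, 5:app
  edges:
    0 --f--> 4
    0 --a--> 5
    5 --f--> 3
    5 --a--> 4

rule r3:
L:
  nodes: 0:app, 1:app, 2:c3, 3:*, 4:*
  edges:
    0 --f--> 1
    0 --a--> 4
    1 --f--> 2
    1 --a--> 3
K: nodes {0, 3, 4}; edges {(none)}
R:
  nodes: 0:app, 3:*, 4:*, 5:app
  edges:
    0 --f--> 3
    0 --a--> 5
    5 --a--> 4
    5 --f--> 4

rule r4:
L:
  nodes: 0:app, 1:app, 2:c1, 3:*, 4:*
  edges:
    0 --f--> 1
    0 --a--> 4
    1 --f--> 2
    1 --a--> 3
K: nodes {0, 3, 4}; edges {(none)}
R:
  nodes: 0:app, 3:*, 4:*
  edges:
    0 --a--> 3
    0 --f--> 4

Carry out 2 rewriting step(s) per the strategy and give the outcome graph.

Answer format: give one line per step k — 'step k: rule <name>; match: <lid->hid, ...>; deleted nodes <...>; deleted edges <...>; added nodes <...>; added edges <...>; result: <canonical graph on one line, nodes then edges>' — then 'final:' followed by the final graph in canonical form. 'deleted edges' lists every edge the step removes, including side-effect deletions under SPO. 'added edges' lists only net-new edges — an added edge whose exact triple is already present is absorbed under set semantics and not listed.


step 1: rule r2; match: 0->4, 1->2, 2->0, 3->1, 4->3; deleted nodes 0, 2; deleted edges (2,0,f); (2,1,a); (4,2,f); (4,3,a); added nodes 18; added edges (4,3,f); (4,18,a); (18,1,f); (18,3,a); result: nodes: 1:c2, 3:c1, 4:app, 5:c3, 6:c1, 8:app, 15:c2, 17:app, 18:app edges: (4,3,f); (4,18,a); (8,5,f); (8,6,a); (17,4,f); (17,15,a); (18,1,f); (18,3,a)
step 2: rule r4; match: 0->17, 1->4, 2->3, 3->18, 4->15; deleted nodes 3, 4; deleted edges (4,3,f); (4,18,a); (17,4,f); (17,15,a); (18,3,a); added nodes (none); added edges (17,15,f); (17,18,a); result: nodes: 1:c2, 5:c3, 6:c1, 8:app, 15:c2, 17:app, 18:app edges: (8,5,f); (8,6,a); (17,15,f); (17,18,a); (18,1,f)
final:
nodes: 1:c2, 5:c3, 6:c1, 8:app, 15:c2, 17:app, 18:app
edges: (8,5,f); (8,6,a); (17,15,f); (17,18,a); (18,1,f)


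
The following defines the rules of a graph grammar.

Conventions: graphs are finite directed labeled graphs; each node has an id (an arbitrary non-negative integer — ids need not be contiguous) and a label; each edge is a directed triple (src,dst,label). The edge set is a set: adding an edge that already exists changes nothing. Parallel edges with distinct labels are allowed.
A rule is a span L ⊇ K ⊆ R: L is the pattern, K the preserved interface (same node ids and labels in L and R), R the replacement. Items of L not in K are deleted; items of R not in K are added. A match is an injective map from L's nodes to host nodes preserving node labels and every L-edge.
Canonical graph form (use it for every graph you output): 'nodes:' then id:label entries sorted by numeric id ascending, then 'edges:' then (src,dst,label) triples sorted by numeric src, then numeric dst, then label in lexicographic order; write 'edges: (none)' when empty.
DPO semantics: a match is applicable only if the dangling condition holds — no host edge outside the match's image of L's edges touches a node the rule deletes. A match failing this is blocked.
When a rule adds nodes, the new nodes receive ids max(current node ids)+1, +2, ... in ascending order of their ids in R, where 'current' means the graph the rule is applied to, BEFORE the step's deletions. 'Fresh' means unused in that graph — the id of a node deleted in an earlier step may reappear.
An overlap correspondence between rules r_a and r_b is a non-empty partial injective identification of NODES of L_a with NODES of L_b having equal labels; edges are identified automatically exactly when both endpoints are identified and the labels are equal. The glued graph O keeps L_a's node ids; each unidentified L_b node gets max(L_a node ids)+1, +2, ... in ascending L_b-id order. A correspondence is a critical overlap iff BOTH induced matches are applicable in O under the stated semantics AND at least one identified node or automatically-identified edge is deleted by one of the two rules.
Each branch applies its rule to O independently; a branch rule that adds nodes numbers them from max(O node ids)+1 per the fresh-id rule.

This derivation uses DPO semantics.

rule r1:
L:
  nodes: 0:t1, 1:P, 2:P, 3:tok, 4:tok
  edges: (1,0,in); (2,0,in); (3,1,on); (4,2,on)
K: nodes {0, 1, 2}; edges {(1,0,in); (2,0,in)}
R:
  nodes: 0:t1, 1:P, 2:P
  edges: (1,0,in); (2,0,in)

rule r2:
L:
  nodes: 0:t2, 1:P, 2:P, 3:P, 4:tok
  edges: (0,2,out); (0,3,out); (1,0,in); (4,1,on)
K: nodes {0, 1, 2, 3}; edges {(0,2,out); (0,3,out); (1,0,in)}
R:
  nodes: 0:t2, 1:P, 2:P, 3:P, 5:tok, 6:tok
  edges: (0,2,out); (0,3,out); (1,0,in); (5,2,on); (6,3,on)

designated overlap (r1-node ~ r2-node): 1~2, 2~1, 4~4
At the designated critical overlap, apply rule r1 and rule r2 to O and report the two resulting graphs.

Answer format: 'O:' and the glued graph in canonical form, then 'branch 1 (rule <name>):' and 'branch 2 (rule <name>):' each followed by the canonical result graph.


O:
nodes: 0:t1, 1:P, 2:P, 3:tok, 4:tok, 5:t2, 6:P
edges: (1,0,in); (2,0,in); (2,5,in); (3,1,on); (4,2,on); (5,1,out); (5,6,out)
branch 1 (rule r1):
nodes: 0:t1, 1:P, 2:P, 5:t2, 6:P
edges: (1,0,in); (2,0,in); (2,5,in); (5,1,out); (5,6,out)
branch 2 (rule r2):
nodes: 0:t1, 1:P, 2:P, 3:tok, 5:t2, 6:P, 7:tok, 8:tok
edges: (1,0,in); (2,0,in); (2,5,in); (3,1,on); (5,1,out); (5,6,out); (7,1,on); (8,6,on)
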